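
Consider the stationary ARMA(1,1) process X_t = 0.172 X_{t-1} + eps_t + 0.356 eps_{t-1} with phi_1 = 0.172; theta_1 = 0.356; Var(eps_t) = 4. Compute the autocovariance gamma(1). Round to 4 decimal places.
\gamma(1) = 2.3097

Multiply the model equation by X_{t-k} and take expectations. With theta_0 = psi_0 = 1 and psi_j the MA(infinity) weights, this gives
  gamma(k) - sum_i phi_i gamma(k-i) = c_k,
  c_k = sigma^2 * sum_{j=k..q} theta_j psi_{j-k}   (c_k = 0 for k > q),
using gamma(-m) = gamma(m).
psi-weights needed (psi_j = theta_j + sum_i phi_i psi_{j-i}):
  psi_1 = theta_1 + phi_1 = 0.356 + (0.172) = 0.528
Right-hand sides:
  c_0 = sigma^2 (1 + theta_1 psi_1) = 4 * (1 + (0.356)(0.528)) = 4 * 1.187968 = 4.751872
  c_1 = sigma^2 theta_1 = 4 * (0.356) = 1.424
  c_2 = 0
Equations for k = 0 and k = 1 (AR order 1):
  gamma(0) = phi_1 gamma(1) + c_0
  gamma(1) = phi_1 gamma(0) + c_1
Substituting the second into the first: gamma(0) (1 - phi_1^2) = c_0 + phi_1 c_1, so
  gamma(0) = (c_0 + phi_1 c_1) / (1 - phi_1^2) = (4.751872 + (0.172)(1.424)) / (1 - (0.172)^2) = 4.9968 / 0.970416 = 5.149132.
  gamma(1) = phi_1 gamma(0) + c_1 = (0.172)(5.149132) + (1.424) = 2.309651.
Therefore gamma(1) = 2.3097 (to 4 decimal places).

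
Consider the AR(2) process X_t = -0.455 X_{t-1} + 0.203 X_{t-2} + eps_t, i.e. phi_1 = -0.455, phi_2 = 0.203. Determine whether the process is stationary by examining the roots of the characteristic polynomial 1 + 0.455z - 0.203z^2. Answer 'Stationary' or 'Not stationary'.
\text{Stationary}

The AR(p) characteristic polynomial is P(z) = 1 + 0.455z - 0.203z^2.
Stationarity requires all roots to lie outside the unit circle, i.e. |z| > 1 for every root.
Set 1 + (0.455) z + (-0.203) z^2 = 0, i.e. a z^2 + b z + c = 0 with a = -0.203, b = 0.455, c = 1.
Discriminant D = b^2 - 4ac = (0.455)^2 - 4*(-0.203)*1 = 0.207025 - (-0.812) = 1.019025.
D >= 0, so the roots are real: z = (-b +/- sqrt(D)) / (2a) = (-0.455 +/- 1.009468) / (-0.406).
  z_1 = (-0.455 + 1.009468) / (-0.406) = -1.3657,   |z_1| = 1.3657.
  z_2 = (-0.455 - 1.009468) / (-0.406) = 3.6071,   |z_2| = 3.6071.
Moduli of all roots: 1.3657, 3.6071.
All moduli strictly greater than 1? Yes.
Verdict: Stationary.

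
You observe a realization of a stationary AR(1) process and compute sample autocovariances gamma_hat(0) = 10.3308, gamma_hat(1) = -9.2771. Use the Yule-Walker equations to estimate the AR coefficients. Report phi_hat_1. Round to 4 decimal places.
\hat\phi_{1} = -0.8980

The Yule-Walker equations for an AR(p) process read, in matrix form,
  Gamma_p phi = r_p,   with   (Gamma_p)_{ij} = gamma(|i - j|),
                       (r_p)_i = gamma(i),   i,j = 1..p.
Substitute the sample gammas (Toeplitz matrix and right-hand side of size 1):
  Gamma_p = [[10.3308]]
  r_p     = [-9.2771]
With p = 1 this is the single equation gamma(0) phi_1 = gamma(1):
  phi_hat_1 = gamma(1) / gamma(0) = -9.2771 / 10.3308 = -0.8980.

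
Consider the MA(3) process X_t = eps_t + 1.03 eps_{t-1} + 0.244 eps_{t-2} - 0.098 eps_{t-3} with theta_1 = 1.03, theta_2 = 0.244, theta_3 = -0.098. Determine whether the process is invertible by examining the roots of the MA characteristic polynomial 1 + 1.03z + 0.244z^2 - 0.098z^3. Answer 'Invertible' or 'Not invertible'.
\text{Invertible}

The MA(q) characteristic polynomial is P(z) = 1 + 1.03z + 0.244z^2 - 0.098z^3.
Invertibility requires all roots to lie outside the unit circle, i.e. |z| > 1 for every root.
Degree 3: look for a simple real root z0 first, then factor out (1 - z/z0) and solve the remaining quadratic.
Testing z0 = 5: P(5) = 1 + (1.03)(5) + (0.244)(5)^2 + (-0.098)(5)^3
  = 1 + (5.15) + (6.1) + (-12.25) = 0.  So z_0 = 5 is a root, |z_0| = 5.
Divide out the factor (1 - 0.2 z) = (1 - z/z0) (since 1/z0 = 0.2):
  P(z) = (1 - 0.2 z)(1 + (1.23) z + (0.49) z^2)
  [check: z-coef 1.23 - (0.2) = 1.03; z^2-coef 0.49 - (0.2)(1.23) = 0.244; z^3-coef -(0.2)(0.49) = -0.098.]
Remaining roots from the quadratic factor 1 + (1.23) z + (0.49) z^2:
  Set 1 + (1.23) z + (0.49) z^2 = 0, i.e. a z^2 + b z + c = 0 with a = 0.49, b = 1.23, c = 1.
  Discriminant D = b^2 - 4ac = (1.23)^2 - 4*(0.49)*1 = 1.5129 - (1.96) = -0.4471.
  D < 0, so the roots are the complex-conjugate pair z = (-b +/- i sqrt(-D)) / (2a) = -1.2551 +/- 0.6823i.
  For a conjugate pair |z|^2 = z * conj(z) = (product of roots) = c/a = 1/(0.49) = 2.040816, so |z| = sqrt(2.040816) = 1.4286 for both roots.
Moduli of all roots: 5.0000, 1.4286, 1.4286.
All moduli strictly greater than 1? Yes.
Verdict: Invertible.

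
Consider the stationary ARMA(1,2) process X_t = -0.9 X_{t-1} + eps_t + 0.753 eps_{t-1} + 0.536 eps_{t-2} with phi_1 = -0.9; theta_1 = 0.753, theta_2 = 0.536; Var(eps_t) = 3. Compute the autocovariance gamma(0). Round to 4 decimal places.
\gamma(0) = 10.1168

Multiply the model equation by X_{t-k} and take expectations. With theta_0 = psi_0 = 1 and psi_j the MA(infinity) weights, this gives
  gamma(k) - sum_i phi_i gamma(k-i) = c_k,
  c_k = sigma^2 * sum_{j=k..q} theta_j psi_{j-k}   (c_k = 0 for k > q),
using gamma(-m) = gamma(m).
psi-weights needed (psi_j = theta_j + sum_i phi_i psi_{j-i}):
  psi_1 = theta_1 + phi_1 = 0.753 + (-0.9) = -0.147
  psi_2 = theta_2 + phi_1 psi_1 = 0.536 + (-0.9)(-0.147) = 0.6683
Right-hand sides:
  c_0 = sigma^2 (1 + theta_1 psi_1 + theta_2 psi_2) = 3 * (1 + (0.753)(-0.147) + (0.536)(0.6683)) = 3 * 1.247518 = 3.742553
  c_1 = sigma^2 (theta_1 + theta_2 psi_1) = 3 * (0.753 + (0.536)(-0.147)) = 2.022624
  c_2 = sigma^2 theta_2 = 3 * (0.536) = 1.608
Equations for k = 0 and k = 1 (AR order 1):
  gamma(0) = phi_1 gamma(1) + c_0
  gamma(1) = phi_1 gamma(0) + c_1
Substituting the second into the first: gamma(0) (1 - phi_1^2) = c_0 + phi_1 c_1, so
  gamma(0) = (c_0 + phi_1 c_1) / (1 - phi_1^2) = (3.742553 + (-0.9)(2.022624)) / (1 - (-0.9)^2) = 1.922192 / 0.19 = 10.116799.
Therefore gamma(0) = 10.1168 (to 4 decimal places).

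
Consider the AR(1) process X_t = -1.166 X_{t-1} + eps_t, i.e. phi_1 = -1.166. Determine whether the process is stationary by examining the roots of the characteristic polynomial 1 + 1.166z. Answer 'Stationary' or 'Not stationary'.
\text{Not stationary}

The AR(p) characteristic polynomial is P(z) = 1 + 1.166z.
Stationarity requires all roots to lie outside the unit circle, i.e. |z| > 1 for every root.
This is linear in z: 1 + (1.166) z = 0  =>  z = -1/(1.166) = -0.857633,  |z| = 0.857633.
Moduli of all roots: 0.8576.
All moduli strictly greater than 1? No.
Verdict: Not stationary.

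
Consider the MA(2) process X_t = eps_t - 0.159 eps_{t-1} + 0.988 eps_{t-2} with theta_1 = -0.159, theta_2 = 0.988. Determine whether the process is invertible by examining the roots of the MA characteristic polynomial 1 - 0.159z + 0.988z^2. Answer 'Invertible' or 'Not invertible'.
\text{Invertible}

The MA(q) characteristic polynomial is P(z) = 1 - 0.159z + 0.988z^2.
Invertibility requires all roots to lie outside the unit circle, i.e. |z| > 1 for every root.
Set 1 + (-0.159) z + (0.988) z^2 = 0, i.e. a z^2 + b z + c = 0 with a = 0.988, b = -0.159, c = 1.
Discriminant D = b^2 - 4ac = (-0.159)^2 - 4*(0.988)*1 = 0.025281 - (3.952) = -3.926719.
D < 0, so the roots are the complex-conjugate pair z = (-b +/- i sqrt(-D)) / (2a) = 0.0805 +/- 1.0028i.
For a conjugate pair |z|^2 = z * conj(z) = (product of roots) = c/a = 1/(0.988) = 1.012146, so |z| = sqrt(1.012146) = 1.0061 for both roots.
Moduli of all roots: 1.0061, 1.0061.
All moduli strictly greater than 1? Yes.
Verdict: Invertible.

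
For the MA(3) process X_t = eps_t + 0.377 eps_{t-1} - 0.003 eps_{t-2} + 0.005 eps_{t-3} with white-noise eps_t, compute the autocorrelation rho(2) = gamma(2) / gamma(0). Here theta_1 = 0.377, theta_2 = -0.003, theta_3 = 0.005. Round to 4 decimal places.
\rho(2) = -0.0010

For an MA(q) process with theta_0 = 1, the autocovariance is
  gamma(k) = sigma^2 * sum_{i=0..q-k} theta_i * theta_{i+k},
and rho(k) = gamma(k) / gamma(0). Sigma^2 cancels.
  numerator   = (1)*(-0.003) + (0.377)*(0.005) = -0.001115.
  denominator = (1)^2 + (0.377)^2 + (-0.003)^2 + (0.005)^2 = 1.142163.
  rho(2) = -0.001115 / 1.142163 = -0.0010.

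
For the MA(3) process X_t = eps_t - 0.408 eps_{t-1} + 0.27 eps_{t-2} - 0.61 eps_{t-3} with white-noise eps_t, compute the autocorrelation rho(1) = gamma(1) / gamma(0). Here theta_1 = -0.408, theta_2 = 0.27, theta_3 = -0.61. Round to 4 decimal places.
\rho(1) = -0.4238

For an MA(q) process with theta_0 = 1, the autocovariance is
  gamma(k) = sigma^2 * sum_{i=0..q-k} theta_i * theta_{i+k},
and rho(k) = gamma(k) / gamma(0). Sigma^2 cancels.
  numerator   = (1)*(-0.408) + (-0.408)*(0.27) + (0.27)*(-0.61) = -0.68286.
  denominator = (1)^2 + (-0.408)^2 + (0.27)^2 + (-0.61)^2 = 1.611464.
  rho(1) = -0.68286 / 1.611464 = -0.4238.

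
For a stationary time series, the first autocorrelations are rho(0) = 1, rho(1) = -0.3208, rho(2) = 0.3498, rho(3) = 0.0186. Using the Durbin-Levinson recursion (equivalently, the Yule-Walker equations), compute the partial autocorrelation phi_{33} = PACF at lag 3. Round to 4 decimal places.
\phi_{33} = 0.2270

The PACF at lag k is phi_{kk}, the last component of the solution
to the Yule-Walker system G_k phi = r_k where
  (G_k)_{ij} = rho(|i - j|), (r_k)_i = rho(i), i,j = 1..k.
Equivalently, Durbin-Levinson gives phi_{kk} iteratively:
  phi_{11} = rho(1)
  phi_{kk} = [rho(k) - sum_{j=1..k-1} phi_{k-1,j} rho(k-j)]
            / [1 - sum_{j=1..k-1} phi_{k-1,j} rho(j)],
  phi_{k,j} = phi_{k-1,j} - phi_{kk} phi_{k-1,k-j},  j = 1..k-1.
Step k = 1:
  phi_11 = rho(1) = -0.3208.
Step k = 2:
  phi_22 = [rho(2) - phi_11 rho(1)] / [1 - phi_11 rho(1)] = [0.3498 - (-0.3208)(-0.3208)] / [1 - (-0.3208)(-0.3208)]
         = 0.24688736 / 0.89708736 = 0.27521.
  Update: phi_21 = phi_11 - phi_22 phi_11 = -0.3208 - (0.27521)(-0.3208) = -0.232513.
Step k = 3:
  phi_33 = [rho(3) - phi_21 rho(2) - phi_22 rho(1)] / [1 - phi_21 rho(1) - phi_22 rho(2)]
    numerator   = 0.0186 - (-0.232513)(0.3498) - (0.27521)(-0.3208) = 0.18822027
    denominator = 1 - (-0.232513)(-0.3208) - (0.27521)(0.3498) = 0.8291415
  phi_33 = 0.18822027 / 0.8291415 = 0.227.
Therefore phi_{33} = 0.2270.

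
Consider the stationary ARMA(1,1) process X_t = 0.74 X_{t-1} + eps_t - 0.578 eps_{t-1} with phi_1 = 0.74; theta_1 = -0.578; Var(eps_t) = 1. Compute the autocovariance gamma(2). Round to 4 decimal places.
\gamma(2) = 0.1516

Multiply the model equation by X_{t-k} and take expectations. With theta_0 = psi_0 = 1 and psi_j the MA(infinity) weights, this gives
  gamma(k) - sum_i phi_i gamma(k-i) = c_k,
  c_k = sigma^2 * sum_{j=k..q} theta_j psi_{j-k}   (c_k = 0 for k > q),
using gamma(-m) = gamma(m).
psi-weights needed (psi_j = theta_j + sum_i phi_i psi_{j-i}):
  psi_1 = theta_1 + phi_1 = -0.578 + (0.74) = 0.162
Right-hand sides:
  c_0 = sigma^2 (1 + theta_1 psi_1) = 1 * (1 + (-0.578)(0.162)) = 1 * 0.906364 = 0.906364
  c_1 = sigma^2 theta_1 = 1 * (-0.578) = -0.578
  c_2 = 0
Equations for k = 0 and k = 1 (AR order 1):
  gamma(0) = phi_1 gamma(1) + c_0
  gamma(1) = phi_1 gamma(0) + c_1
Substituting the second into the first: gamma(0) (1 - phi_1^2) = c_0 + phi_1 c_1, so
  gamma(0) = (c_0 + phi_1 c_1) / (1 - phi_1^2) = (0.906364 + (0.74)(-0.578)) / (1 - (0.74)^2) = 0.478644 / 0.4524 = 1.058011.
  gamma(1) = phi_1 gamma(0) + c_1 = (0.74)(1.058011) + (-0.578) = 0.204928.
For k = 2 (> q): gamma(2) = phi_1 gamma(1) = (0.74)(0.204928) = 0.151647.
Therefore gamma(2) = 0.1516 (to 4 decimal places).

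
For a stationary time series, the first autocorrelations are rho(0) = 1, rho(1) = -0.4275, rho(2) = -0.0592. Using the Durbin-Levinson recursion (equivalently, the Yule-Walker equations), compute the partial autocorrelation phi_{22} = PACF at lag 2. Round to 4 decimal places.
\phi_{22} = -0.2961

The PACF at lag k is phi_{kk}, the last component of the solution
to the Yule-Walker system G_k phi = r_k where
  (G_k)_{ij} = rho(|i - j|), (r_k)_i = rho(i), i,j = 1..k.
Equivalently, Durbin-Levinson gives phi_{kk} iteratively:
  phi_{11} = rho(1)
  phi_{kk} = [rho(k) - sum_{j=1..k-1} phi_{k-1,j} rho(k-j)]
            / [1 - sum_{j=1..k-1} phi_{k-1,j} rho(j)],
  phi_{k,j} = phi_{k-1,j} - phi_{kk} phi_{k-1,k-j},  j = 1..k-1.
Step k = 1:
  phi_11 = rho(1) = -0.4275.
Step k = 2:
  phi_22 = [rho(2) - phi_11 rho(1)] / [1 - phi_11 rho(1)] = [-0.0592 - (-0.4275)(-0.4275)] / [1 - (-0.4275)(-0.4275)]
         = -0.24195625 / 0.81724375 = -0.2961.
Therefore phi_{22} = -0.2961.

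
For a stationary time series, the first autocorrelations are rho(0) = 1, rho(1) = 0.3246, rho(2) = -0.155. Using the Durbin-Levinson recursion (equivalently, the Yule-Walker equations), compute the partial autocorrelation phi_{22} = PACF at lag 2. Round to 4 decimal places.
\phi_{22} = -0.2910

The PACF at lag k is phi_{kk}, the last component of the solution
to the Yule-Walker system G_k phi = r_k where
  (G_k)_{ij} = rho(|i - j|), (r_k)_i = rho(i), i,j = 1..k.
Equivalently, Durbin-Levinson gives phi_{kk} iteratively:
  phi_{11} = rho(1)
  phi_{kk} = [rho(k) - sum_{j=1..k-1} phi_{k-1,j} rho(k-j)]
            / [1 - sum_{j=1..k-1} phi_{k-1,j} rho(j)],
  phi_{k,j} = phi_{k-1,j} - phi_{kk} phi_{k-1,k-j},  j = 1..k-1.
Step k = 1:
  phi_11 = rho(1) = 0.3246.
Step k = 2:
  phi_22 = [rho(2) - phi_11 rho(1)] / [1 - phi_11 rho(1)] = [-0.155 - (0.3246)(0.3246)] / [1 - (0.3246)(0.3246)]
         = -0.26036516 / 0.89463484 = -0.291.
Therefore phi_{22} = -0.2910.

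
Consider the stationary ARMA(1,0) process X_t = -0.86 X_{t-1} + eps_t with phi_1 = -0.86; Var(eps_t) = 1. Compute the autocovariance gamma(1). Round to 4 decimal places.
\gamma(1) = -3.3026

Multiply the model equation by X_{t-k} and take expectations. With theta_0 = psi_0 = 1 and psi_j the MA(infinity) weights, this gives
  gamma(k) - sum_i phi_i gamma(k-i) = c_k,
  c_k = sigma^2 * sum_{j=k..q} theta_j psi_{j-k}   (c_k = 0 for k > q),
using gamma(-m) = gamma(m).
Pure AR (q = 0): c_0 = sigma^2 = 1, c_k = 0 for k >= 1.
Equations for k = 0 and k = 1 (AR order 1):
  gamma(0) = phi_1 gamma(1) + c_0
  gamma(1) = phi_1 gamma(0) + c_1
Substituting the second into the first: gamma(0) (1 - phi_1^2) = c_0 + phi_1 c_1, so
  gamma(0) = c_0 / (1 - phi_1^2) = 1 / (1 - (-0.86)^2) = 1 / 0.2604 = 3.840246.
  gamma(1) = phi_1 gamma(0) = (-0.86)(3.840246) = -3.302611.
Therefore gamma(1) = -3.3026 (to 4 decimal places).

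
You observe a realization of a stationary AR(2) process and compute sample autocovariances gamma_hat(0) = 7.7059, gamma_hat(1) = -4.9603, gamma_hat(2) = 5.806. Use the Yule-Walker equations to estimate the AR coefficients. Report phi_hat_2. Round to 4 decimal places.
\hat\phi_{2} = 0.5790

The Yule-Walker equations for an AR(p) process read, in matrix form,
  Gamma_p phi = r_p,   with   (Gamma_p)_{ij} = gamma(|i - j|),
                       (r_p)_i = gamma(i),   i,j = 1..p.
Substitute the sample gammas (Toeplitz matrix and right-hand side of size 2):
  Gamma_p = [[7.7059, -4.9603], [-4.9603, 7.7059]]
  r_p     = [-4.9603, 5.806]
Written out:
  7.7059 phi_1 - 4.9603 phi_2 = -4.9603
  -4.9603 phi_1 + 7.7059 phi_2 = 5.806
Solve by Cramer's rule:
  det = gamma(0)^2 - gamma(1)^2 = (7.7059)^2 - (-4.9603)^2 = 59.38089481 - 24.60457609 = 34.77631872
  phi_hat_1 = [gamma(1) gamma(0) - gamma(1) gamma(2)] / det = [(-4.9603)(7.7059) - (-4.9603)(5.806)] / 34.77631872 = -9.42407397 / 34.77631872 = -0.271
  phi_hat_2 = [gamma(0) gamma(2) - gamma(1)^2] / det = [(7.7059)(5.806) - (-4.9603)^2] / 34.77631872 = 20.13587931 / 34.77631872 = 0.579
So phi_hat = [-0.2710, 0.5790].
Therefore phi_hat_2 = 0.5790.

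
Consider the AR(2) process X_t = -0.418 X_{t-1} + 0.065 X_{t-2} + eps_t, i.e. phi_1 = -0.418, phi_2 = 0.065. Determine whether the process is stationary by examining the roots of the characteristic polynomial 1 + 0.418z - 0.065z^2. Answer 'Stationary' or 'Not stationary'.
\text{Stationary}

The AR(p) characteristic polynomial is P(z) = 1 + 0.418z - 0.065z^2.
Stationarity requires all roots to lie outside the unit circle, i.e. |z| > 1 for every root.
Set 1 + (0.418) z + (-0.065) z^2 = 0, i.e. a z^2 + b z + c = 0 with a = -0.065, b = 0.418, c = 1.
Discriminant D = b^2 - 4ac = (0.418)^2 - 4*(-0.065)*1 = 0.174724 - (-0.26) = 0.434724.
D >= 0, so the roots are real: z = (-b +/- sqrt(D)) / (2a) = (-0.418 +/- 0.659336) / (-0.13).
  z_1 = (-0.418 + 0.659336) / (-0.13) = -1.8564,   |z_1| = 1.8564.
  z_2 = (-0.418 - 0.659336) / (-0.13) = 8.2872,   |z_2| = 8.2872.
Moduli of all roots: 1.8564, 8.2872.
All moduli strictly greater than 1? Yes.
Verdict: Stationary.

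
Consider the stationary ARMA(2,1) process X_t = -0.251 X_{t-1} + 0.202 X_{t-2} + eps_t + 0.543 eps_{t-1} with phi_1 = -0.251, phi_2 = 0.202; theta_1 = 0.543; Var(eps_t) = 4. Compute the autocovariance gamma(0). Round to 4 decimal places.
\gamma(0) = 4.4117

Multiply the model equation by X_{t-k} and take expectations. With theta_0 = psi_0 = 1 and psi_j the MA(infinity) weights, this gives
  gamma(k) - sum_i phi_i gamma(k-i) = c_k,
  c_k = sigma^2 * sum_{j=k..q} theta_j psi_{j-k}   (c_k = 0 for k > q),
using gamma(-m) = gamma(m).
psi-weights needed (psi_j = theta_j + sum_i phi_i psi_{j-i}):
  psi_1 = theta_1 + phi_1 = 0.543 + (-0.251) = 0.292
Right-hand sides:
  c_0 = sigma^2 (1 + theta_1 psi_1) = 4 * (1 + (0.543)(0.292)) = 4 * 1.158556 = 4.634224
  c_1 = sigma^2 theta_1 = 4 * (0.543) = 2.172
  c_2 = 0
Equations for k = 0, 1, 2 (AR order 2, c_2 = 0):
  (E0) gamma(0) = phi_1 gamma(1) + phi_2 gamma(2) + c_0
  (E1) gamma(1) = phi_1 gamma(0) + phi_2 gamma(1) + c_1
  (E2) gamma(2) = phi_1 gamma(1) + phi_2 gamma(0)
From (E1): gamma(1) = A gamma(0) + B with
  A = phi_1 / (1 - phi_2) = -0.251 / 0.798 = -0.314536,   B = c_1 / (1 - phi_2) = 2.172 / 0.798 = 2.721805.
Insert (E2) into (E0): gamma(0) (1 - phi_2^2) = phi_1 (1 + phi_2) gamma(1) + c_0.
  phi_1 (1 + phi_2) = (-0.251)(1.202) = -0.301702,   1 - phi_2^2 = 0.959196.
Replace gamma(1) by A gamma(0) + B and collect gamma(0):
  gamma(0) [0.959196 - (-0.301702)(-0.314536)] = (-0.301702)(2.721805) + 4.634224
  gamma(0) * 0.8643 = 3.81305
  gamma(0) = 3.81305 / 0.8643 = 4.411722.
Therefore gamma(0) = 4.4117 (to 4 decimal places).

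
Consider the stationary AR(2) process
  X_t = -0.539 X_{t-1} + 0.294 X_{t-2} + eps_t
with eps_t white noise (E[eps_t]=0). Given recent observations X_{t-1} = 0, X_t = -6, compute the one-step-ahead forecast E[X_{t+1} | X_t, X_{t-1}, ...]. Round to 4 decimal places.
E[X_{t+1} \mid \mathcal F_t] = 3.2340

For an AR(p) model X_t = c + sum_i phi_i X_{t-i} + eps_t, the
one-step-ahead conditional mean is
  E[X_{t+1} | X_t, ...] = c + sum_i phi_i X_{t+1-i}.
Substitute known values:
  E[X_{t+1} | ...] = (-0.539) * (-6) + (0.294) * (0)
                   = 3.2340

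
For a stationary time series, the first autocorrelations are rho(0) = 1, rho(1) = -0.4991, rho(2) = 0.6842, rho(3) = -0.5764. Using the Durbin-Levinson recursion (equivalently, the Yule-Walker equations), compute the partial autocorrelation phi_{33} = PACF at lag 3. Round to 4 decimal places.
\phi_{33} = -0.2879

The PACF at lag k is phi_{kk}, the last component of the solution
to the Yule-Walker system G_k phi = r_k where
  (G_k)_{ij} = rho(|i - j|), (r_k)_i = rho(i), i,j = 1..k.
Equivalently, Durbin-Levinson gives phi_{kk} iteratively:
  phi_{11} = rho(1)
  phi_{kk} = [rho(k) - sum_{j=1..k-1} phi_{k-1,j} rho(k-j)]
            / [1 - sum_{j=1..k-1} phi_{k-1,j} rho(j)],
  phi_{k,j} = phi_{k-1,j} - phi_{kk} phi_{k-1,k-j},  j = 1..k-1.
Step k = 1:
  phi_11 = rho(1) = -0.4991.
Step k = 2:
  phi_22 = [rho(2) - phi_11 rho(1)] / [1 - phi_11 rho(1)] = [0.6842 - (-0.4991)(-0.4991)] / [1 - (-0.4991)(-0.4991)]
         = 0.43509919 / 0.75089919 = 0.579438.
  Update: phi_21 = phi_11 - phi_22 phi_11 = -0.4991 - (0.579438)(-0.4991) = -0.209903.
Step k = 3:
  phi_33 = [rho(3) - phi_21 rho(2) - phi_22 rho(1)] / [1 - phi_21 rho(1) - phi_22 rho(2)]
    numerator   = -0.5764 - (-0.209903)(0.6842) - (0.579438)(-0.4991) = -0.14358728
    denominator = 1 - (-0.209903)(-0.4991) - (0.579438)(0.6842) = 0.49878638
  phi_33 = -0.14358728 / 0.49878638 = -0.2879.
Therefore phi_{33} = -0.2879.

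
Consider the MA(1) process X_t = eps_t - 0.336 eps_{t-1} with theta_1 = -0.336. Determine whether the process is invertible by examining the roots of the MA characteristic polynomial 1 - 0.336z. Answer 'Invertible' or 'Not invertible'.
\text{Invertible}

The MA(q) characteristic polynomial is P(z) = 1 - 0.336z.
Invertibility requires all roots to lie outside the unit circle, i.e. |z| > 1 for every root.
This is linear in z: 1 + (-0.336) z = 0  =>  z = -1/(-0.336) = 2.97619,  |z| = 2.97619.
Moduli of all roots: 2.9762.
All moduli strictly greater than 1? Yes.
Verdict: Invertible.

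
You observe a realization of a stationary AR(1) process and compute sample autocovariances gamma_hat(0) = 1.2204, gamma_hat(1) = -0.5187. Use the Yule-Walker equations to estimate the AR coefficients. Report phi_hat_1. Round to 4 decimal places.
\hat\phi_{1} = -0.4250

The Yule-Walker equations for an AR(p) process read, in matrix form,
  Gamma_p phi = r_p,   with   (Gamma_p)_{ij} = gamma(|i - j|),
                       (r_p)_i = gamma(i),   i,j = 1..p.
Substitute the sample gammas (Toeplitz matrix and right-hand side of size 1):
  Gamma_p = [[1.2204]]
  r_p     = [-0.5187]
With p = 1 this is the single equation gamma(0) phi_1 = gamma(1):
  phi_hat_1 = gamma(1) / gamma(0) = -0.5187 / 1.2204 = -0.4250.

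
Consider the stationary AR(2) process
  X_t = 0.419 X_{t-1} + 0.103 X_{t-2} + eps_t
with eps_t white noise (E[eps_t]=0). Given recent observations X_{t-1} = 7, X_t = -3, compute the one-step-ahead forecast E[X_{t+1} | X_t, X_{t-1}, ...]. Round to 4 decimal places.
E[X_{t+1} \mid \mathcal F_t] = -0.5360

For an AR(p) model X_t = c + sum_i phi_i X_{t-i} + eps_t, the
one-step-ahead conditional mean is
  E[X_{t+1} | X_t, ...] = c + sum_i phi_i X_{t+1-i}.
Substitute known values:
  E[X_{t+1} | ...] = (0.419) * (-3) + (0.103) * (7)
                   = -0.5360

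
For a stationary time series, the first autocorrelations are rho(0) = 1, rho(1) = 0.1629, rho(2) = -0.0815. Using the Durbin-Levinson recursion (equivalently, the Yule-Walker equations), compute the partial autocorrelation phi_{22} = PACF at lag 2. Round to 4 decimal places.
\phi_{22} = -0.1110

The PACF at lag k is phi_{kk}, the last component of the solution
to the Yule-Walker system G_k phi = r_k where
  (G_k)_{ij} = rho(|i - j|), (r_k)_i = rho(i), i,j = 1..k.
Equivalently, Durbin-Levinson gives phi_{kk} iteratively:
  phi_{11} = rho(1)
  phi_{kk} = [rho(k) - sum_{j=1..k-1} phi_{k-1,j} rho(k-j)]
            / [1 - sum_{j=1..k-1} phi_{k-1,j} rho(j)],
  phi_{k,j} = phi_{k-1,j} - phi_{kk} phi_{k-1,k-j},  j = 1..k-1.
Step k = 1:
  phi_11 = rho(1) = 0.1629.
Step k = 2:
  phi_22 = [rho(2) - phi_11 rho(1)] / [1 - phi_11 rho(1)] = [-0.0815 - (0.1629)(0.1629)] / [1 - (0.1629)(0.1629)]
         = -0.10803641 / 0.97346359 = -0.111.
Therefore phi_{22} = -0.1110.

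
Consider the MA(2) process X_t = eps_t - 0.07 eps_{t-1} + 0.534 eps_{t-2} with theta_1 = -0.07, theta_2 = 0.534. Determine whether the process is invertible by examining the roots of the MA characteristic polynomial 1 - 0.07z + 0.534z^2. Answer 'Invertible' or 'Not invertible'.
\text{Invertible}

The MA(q) characteristic polynomial is P(z) = 1 - 0.07z + 0.534z^2.
Invertibility requires all roots to lie outside the unit circle, i.e. |z| > 1 for every root.
Set 1 + (-0.07) z + (0.534) z^2 = 0, i.e. a z^2 + b z + c = 0 with a = 0.534, b = -0.07, c = 1.
Discriminant D = b^2 - 4ac = (-0.07)^2 - 4*(0.534)*1 = 0.0049 - (2.136) = -2.1311.
D < 0, so the roots are the complex-conjugate pair z = (-b +/- i sqrt(-D)) / (2a) = 0.0655 +/- 1.3669i.
For a conjugate pair |z|^2 = z * conj(z) = (product of roots) = c/a = 1/(0.534) = 1.872659, so |z| = sqrt(1.872659) = 1.3685 for both roots.
Moduli of all roots: 1.3685, 1.3685.
All moduli strictly greater than 1? Yes.
Verdict: Invertible.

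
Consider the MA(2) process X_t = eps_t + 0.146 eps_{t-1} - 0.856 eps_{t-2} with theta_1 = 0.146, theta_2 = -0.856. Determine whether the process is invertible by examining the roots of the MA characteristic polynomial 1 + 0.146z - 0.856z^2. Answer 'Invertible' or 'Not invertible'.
\text{Not invertible}

The MA(q) characteristic polynomial is P(z) = 1 + 0.146z - 0.856z^2.
Invertibility requires all roots to lie outside the unit circle, i.e. |z| > 1 for every root.
Set 1 + (0.146) z + (-0.856) z^2 = 0, i.e. a z^2 + b z + c = 0 with a = -0.856, b = 0.146, c = 1.
Discriminant D = b^2 - 4ac = (0.146)^2 - 4*(-0.856)*1 = 0.021316 - (-3.424) = 3.445316.
D >= 0, so the roots are real: z = (-b +/- sqrt(D)) / (2a) = (-0.146 +/- 1.856156) / (-1.712).
  z_1 = (-0.146 + 1.856156) / (-1.712) = -0.9989,   |z_1| = 0.9989.
  z_2 = (-0.146 - 1.856156) / (-1.712) = 1.1695,   |z_2| = 1.1695.
Moduli of all roots: 0.9989, 1.1695.
All moduli strictly greater than 1? No.
Verdict: Not invertible.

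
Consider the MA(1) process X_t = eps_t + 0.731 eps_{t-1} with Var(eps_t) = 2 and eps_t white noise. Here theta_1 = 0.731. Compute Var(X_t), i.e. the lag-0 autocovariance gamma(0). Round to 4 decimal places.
\gamma(0) = 3.0687

For an MA(q) process X_t = eps_t + sum_i theta_i eps_{t-i} with
Var(eps_t) = sigma^2, the variance is
  gamma(0) = sigma^2 * (1 + sum_i theta_i^2).
  sum_i theta_i^2 = (0.731)^2 = 0.534361.
  gamma(0) = 2 * (1 + 0.534361) = 2 * 1.534361 = 3.068722, which rounds to 3.0687.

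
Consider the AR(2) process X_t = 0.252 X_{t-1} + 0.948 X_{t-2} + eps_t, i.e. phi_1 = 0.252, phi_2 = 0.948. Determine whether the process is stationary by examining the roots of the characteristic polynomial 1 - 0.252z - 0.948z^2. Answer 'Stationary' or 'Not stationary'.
\text{Not stationary}

The AR(p) characteristic polynomial is P(z) = 1 - 0.252z - 0.948z^2.
Stationarity requires all roots to lie outside the unit circle, i.e. |z| > 1 for every root.
Set 1 + (-0.252) z + (-0.948) z^2 = 0, i.e. a z^2 + b z + c = 0 with a = -0.948, b = -0.252, c = 1.
Discriminant D = b^2 - 4ac = (-0.252)^2 - 4*(-0.948)*1 = 0.063504 - (-3.792) = 3.855504.
D >= 0, so the roots are real: z = (-b +/- sqrt(D)) / (2a) = (0.252 +/- 1.963544) / (-1.896).
  z_1 = (0.252 + 1.963544) / (-1.896) = -1.1685,   |z_1| = 1.1685.
  z_2 = (0.252 - 1.963544) / (-1.896) = 0.9027,   |z_2| = 0.9027.
Moduli of all roots: 1.1685, 0.9027.
All moduli strictly greater than 1? No.
Verdict: Not stationary.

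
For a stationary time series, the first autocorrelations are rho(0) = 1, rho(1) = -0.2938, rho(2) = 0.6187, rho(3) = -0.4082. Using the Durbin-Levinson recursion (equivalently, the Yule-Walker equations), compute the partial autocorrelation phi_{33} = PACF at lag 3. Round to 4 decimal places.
\phi_{33} = -0.2670

The PACF at lag k is phi_{kk}, the last component of the solution
to the Yule-Walker system G_k phi = r_k where
  (G_k)_{ij} = rho(|i - j|), (r_k)_i = rho(i), i,j = 1..k.
Equivalently, Durbin-Levinson gives phi_{kk} iteratively:
  phi_{11} = rho(1)
  phi_{kk} = [rho(k) - sum_{j=1..k-1} phi_{k-1,j} rho(k-j)]
            / [1 - sum_{j=1..k-1} phi_{k-1,j} rho(j)],
  phi_{k,j} = phi_{k-1,j} - phi_{kk} phi_{k-1,k-j},  j = 1..k-1.
Step k = 1:
  phi_11 = rho(1) = -0.2938.
Step k = 2:
  phi_22 = [rho(2) - phi_11 rho(1)] / [1 - phi_11 rho(1)] = [0.6187 - (-0.2938)(-0.2938)] / [1 - (-0.2938)(-0.2938)]
         = 0.53238156 / 0.91368156 = 0.582677.
  Update: phi_21 = phi_11 - phi_22 phi_11 = -0.2938 - (0.582677)(-0.2938) = -0.122609.
Step k = 3:
  phi_33 = [rho(3) - phi_21 rho(2) - phi_22 rho(1)] / [1 - phi_21 rho(1) - phi_22 rho(2)]
    numerator   = -0.4082 - (-0.122609)(0.6187) - (0.582677)(-0.2938) = -0.16115096
    denominator = 1 - (-0.122609)(-0.2938) - (0.582677)(0.6187) = 0.60347488
  phi_33 = -0.16115096 / 0.60347488 = -0.267.
Therefore phi_{33} = -0.2670.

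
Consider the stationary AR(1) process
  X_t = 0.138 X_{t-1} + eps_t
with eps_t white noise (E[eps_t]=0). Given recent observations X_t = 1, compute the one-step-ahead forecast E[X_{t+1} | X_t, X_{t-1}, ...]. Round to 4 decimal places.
E[X_{t+1} \mid \mathcal F_t] = 0.1380

For an AR(p) model X_t = c + sum_i phi_i X_{t-i} + eps_t, the
one-step-ahead conditional mean is
  E[X_{t+1} | X_t, ...] = c + sum_i phi_i X_{t+1-i}.
Substitute known values:
  E[X_{t+1} | ...] = (0.138) * (1)
                   = 0.1380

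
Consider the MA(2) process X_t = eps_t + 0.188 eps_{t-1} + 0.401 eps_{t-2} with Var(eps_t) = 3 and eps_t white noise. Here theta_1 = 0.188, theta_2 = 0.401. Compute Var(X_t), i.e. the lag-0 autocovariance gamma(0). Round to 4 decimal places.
\gamma(0) = 3.5884

For an MA(q) process X_t = eps_t + sum_i theta_i eps_{t-i} with
Var(eps_t) = sigma^2, the variance is
  gamma(0) = sigma^2 * (1 + sum_i theta_i^2).
  sum_i theta_i^2 = (0.188)^2 + (0.401)^2 = 0.035344 + 0.160801 = 0.196145.
  gamma(0) = 3 * (1 + 0.196145) = 3 * 1.196145 = 3.588435, which rounds to 3.5884.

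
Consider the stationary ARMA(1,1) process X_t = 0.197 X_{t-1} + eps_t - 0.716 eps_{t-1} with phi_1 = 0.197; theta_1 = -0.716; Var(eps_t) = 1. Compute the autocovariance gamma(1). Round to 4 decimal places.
\gamma(1) = -0.4638

Multiply the model equation by X_{t-k} and take expectations. With theta_0 = psi_0 = 1 and psi_j the MA(infinity) weights, this gives
  gamma(k) - sum_i phi_i gamma(k-i) = c_k,
  c_k = sigma^2 * sum_{j=k..q} theta_j psi_{j-k}   (c_k = 0 for k > q),
using gamma(-m) = gamma(m).
psi-weights needed (psi_j = theta_j + sum_i phi_i psi_{j-i}):
  psi_1 = theta_1 + phi_1 = -0.716 + (0.197) = -0.519
Right-hand sides:
  c_0 = sigma^2 (1 + theta_1 psi_1) = 1 * (1 + (-0.716)(-0.519)) = 1 * 1.371604 = 1.371604
  c_1 = sigma^2 theta_1 = 1 * (-0.716) = -0.716
  c_2 = 0
Equations for k = 0 and k = 1 (AR order 1):
  gamma(0) = phi_1 gamma(1) + c_0
  gamma(1) = phi_1 gamma(0) + c_1
Substituting the second into the first: gamma(0) (1 - phi_1^2) = c_0 + phi_1 c_1, so
  gamma(0) = (c_0 + phi_1 c_1) / (1 - phi_1^2) = (1.371604 + (0.197)(-0.716)) / (1 - (0.197)^2) = 1.230552 / 0.961191 = 1.280237.
  gamma(1) = phi_1 gamma(0) + c_1 = (0.197)(1.280237) + (-0.716) = -0.463793.
Therefore gamma(1) = -0.4638 (to 4 decimal places).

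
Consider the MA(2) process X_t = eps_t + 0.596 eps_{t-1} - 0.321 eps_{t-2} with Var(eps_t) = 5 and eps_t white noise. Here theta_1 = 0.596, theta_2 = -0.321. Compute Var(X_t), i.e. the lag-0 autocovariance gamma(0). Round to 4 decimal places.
\gamma(0) = 7.2913

For an MA(q) process X_t = eps_t + sum_i theta_i eps_{t-i} with
Var(eps_t) = sigma^2, the variance is
  gamma(0) = sigma^2 * (1 + sum_i theta_i^2).
  sum_i theta_i^2 = (0.596)^2 + (-0.321)^2 = 0.355216 + 0.103041 = 0.458257.
  gamma(0) = 5 * (1 + 0.458257) = 5 * 1.458257 = 7.291285, which rounds to 7.2913.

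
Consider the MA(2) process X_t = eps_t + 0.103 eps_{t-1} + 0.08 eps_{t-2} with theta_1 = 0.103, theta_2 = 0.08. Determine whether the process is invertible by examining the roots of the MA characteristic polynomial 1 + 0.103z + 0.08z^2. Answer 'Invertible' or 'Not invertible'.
\text{Invertible}

The MA(q) characteristic polynomial is P(z) = 1 + 0.103z + 0.08z^2.
Invertibility requires all roots to lie outside the unit circle, i.e. |z| > 1 for every root.
Set 1 + (0.103) z + (0.08) z^2 = 0, i.e. a z^2 + b z + c = 0 with a = 0.08, b = 0.103, c = 1.
Discriminant D = b^2 - 4ac = (0.103)^2 - 4*(0.08)*1 = 0.010609 - (0.32) = -0.309391.
D < 0, so the roots are the complex-conjugate pair z = (-b +/- i sqrt(-D)) / (2a) = -0.6437 +/- 3.4764i.
For a conjugate pair |z|^2 = z * conj(z) = (product of roots) = c/a = 1/(0.08) = 12.5, so |z| = sqrt(12.5) = 3.5355 for both roots.
Moduli of all roots: 3.5355, 3.5355.
All moduli strictly greater than 1? Yes.
Verdict: Invertible.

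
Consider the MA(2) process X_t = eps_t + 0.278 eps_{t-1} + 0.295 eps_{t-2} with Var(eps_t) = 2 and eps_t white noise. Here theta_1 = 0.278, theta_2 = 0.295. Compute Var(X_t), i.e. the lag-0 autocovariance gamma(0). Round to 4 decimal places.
\gamma(0) = 2.3286

For an MA(q) process X_t = eps_t + sum_i theta_i eps_{t-i} with
Var(eps_t) = sigma^2, the variance is
  gamma(0) = sigma^2 * (1 + sum_i theta_i^2).
  sum_i theta_i^2 = (0.278)^2 + (0.295)^2 = 0.077284 + 0.087025 = 0.164309.
  gamma(0) = 2 * (1 + 0.164309) = 2 * 1.164309 = 2.328618, which rounds to 2.3286.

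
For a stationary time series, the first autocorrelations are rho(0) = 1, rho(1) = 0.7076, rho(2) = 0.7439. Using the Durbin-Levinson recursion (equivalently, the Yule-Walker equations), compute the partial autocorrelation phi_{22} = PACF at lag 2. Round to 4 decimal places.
\phi_{22} = 0.4871

The PACF at lag k is phi_{kk}, the last component of the solution
to the Yule-Walker system G_k phi = r_k where
  (G_k)_{ij} = rho(|i - j|), (r_k)_i = rho(i), i,j = 1..k.
Equivalently, Durbin-Levinson gives phi_{kk} iteratively:
  phi_{11} = rho(1)
  phi_{kk} = [rho(k) - sum_{j=1..k-1} phi_{k-1,j} rho(k-j)]
            / [1 - sum_{j=1..k-1} phi_{k-1,j} rho(j)],
  phi_{k,j} = phi_{k-1,j} - phi_{kk} phi_{k-1,k-j},  j = 1..k-1.
Step k = 1:
  phi_11 = rho(1) = 0.7076.
Step k = 2:
  phi_22 = [rho(2) - phi_11 rho(1)] / [1 - phi_11 rho(1)] = [0.7439 - (0.7076)(0.7076)] / [1 - (0.7076)(0.7076)]
         = 0.24320224 / 0.49930224 = 0.4871.
Therefore phi_{22} = 0.4871.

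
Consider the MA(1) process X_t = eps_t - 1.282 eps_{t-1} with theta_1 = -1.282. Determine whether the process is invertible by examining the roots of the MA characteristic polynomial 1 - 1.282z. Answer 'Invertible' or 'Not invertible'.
\text{Not invertible}

The MA(q) characteristic polynomial is P(z) = 1 - 1.282z.
Invertibility requires all roots to lie outside the unit circle, i.e. |z| > 1 for every root.
This is linear in z: 1 + (-1.282) z = 0  =>  z = -1/(-1.282) = 0.780031,  |z| = 0.780031.
Moduli of all roots: 0.7800.
All moduli strictly greater than 1? No.
Verdict: Not invertible.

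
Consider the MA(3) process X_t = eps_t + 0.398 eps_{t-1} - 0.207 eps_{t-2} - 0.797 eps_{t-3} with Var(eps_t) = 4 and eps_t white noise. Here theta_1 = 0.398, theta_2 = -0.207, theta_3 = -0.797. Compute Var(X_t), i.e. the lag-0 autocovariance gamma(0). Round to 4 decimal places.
\gamma(0) = 7.3458

For an MA(q) process X_t = eps_t + sum_i theta_i eps_{t-i} with
Var(eps_t) = sigma^2, the variance is
  gamma(0) = sigma^2 * (1 + sum_i theta_i^2).
  sum_i theta_i^2 = (0.398)^2 + (-0.207)^2 + (-0.797)^2 = 0.158404 + 0.042849 + 0.635209 = 0.836462.
  gamma(0) = 4 * (1 + 0.836462) = 4 * 1.836462 = 7.345848, which rounds to 7.3458.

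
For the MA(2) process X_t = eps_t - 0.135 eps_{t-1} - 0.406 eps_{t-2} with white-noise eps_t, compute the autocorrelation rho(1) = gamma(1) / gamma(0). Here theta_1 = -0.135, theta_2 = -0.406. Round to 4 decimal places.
\rho(1) = -0.0678

For an MA(q) process with theta_0 = 1, the autocovariance is
  gamma(k) = sigma^2 * sum_{i=0..q-k} theta_i * theta_{i+k},
and rho(k) = gamma(k) / gamma(0). Sigma^2 cancels.
  numerator   = (1)*(-0.135) + (-0.135)*(-0.406) = -0.08019.
  denominator = (1)^2 + (-0.135)^2 + (-0.406)^2 = 1.183061.
  rho(1) = -0.08019 / 1.183061 = -0.0678.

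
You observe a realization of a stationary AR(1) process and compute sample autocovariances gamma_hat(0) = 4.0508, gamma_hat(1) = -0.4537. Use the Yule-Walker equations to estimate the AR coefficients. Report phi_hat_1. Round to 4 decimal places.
\hat\phi_{1} = -0.1120

The Yule-Walker equations for an AR(p) process read, in matrix form,
  Gamma_p phi = r_p,   with   (Gamma_p)_{ij} = gamma(|i - j|),
                       (r_p)_i = gamma(i),   i,j = 1..p.
Substitute the sample gammas (Toeplitz matrix and right-hand side of size 1):
  Gamma_p = [[4.0508]]
  r_p     = [-0.4537]
With p = 1 this is the single equation gamma(0) phi_1 = gamma(1):
  phi_hat_1 = gamma(1) / gamma(0) = -0.4537 / 4.0508 = -0.1120.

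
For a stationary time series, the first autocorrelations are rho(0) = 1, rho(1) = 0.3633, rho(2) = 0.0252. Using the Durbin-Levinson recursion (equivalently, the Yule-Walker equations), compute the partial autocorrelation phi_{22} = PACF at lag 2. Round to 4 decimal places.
\phi_{22} = -0.1230

The PACF at lag k is phi_{kk}, the last component of the solution
to the Yule-Walker system G_k phi = r_k where
  (G_k)_{ij} = rho(|i - j|), (r_k)_i = rho(i), i,j = 1..k.
Equivalently, Durbin-Levinson gives phi_{kk} iteratively:
  phi_{11} = rho(1)
  phi_{kk} = [rho(k) - sum_{j=1..k-1} phi_{k-1,j} rho(k-j)]
            / [1 - sum_{j=1..k-1} phi_{k-1,j} rho(j)],
  phi_{k,j} = phi_{k-1,j} - phi_{kk} phi_{k-1,k-j},  j = 1..k-1.
Step k = 1:
  phi_11 = rho(1) = 0.3633.
Step k = 2:
  phi_22 = [rho(2) - phi_11 rho(1)] / [1 - phi_11 rho(1)] = [0.0252 - (0.3633)(0.3633)] / [1 - (0.3633)(0.3633)]
         = -0.10678689 / 0.86801311 = -0.123.
Therefore phi_{22} = -0.1230.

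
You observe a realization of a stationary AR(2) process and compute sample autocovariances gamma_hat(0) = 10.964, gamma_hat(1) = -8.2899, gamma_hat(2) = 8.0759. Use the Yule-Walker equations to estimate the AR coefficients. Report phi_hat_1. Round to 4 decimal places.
\hat\phi_{1} = -0.4650

The Yule-Walker equations for an AR(p) process read, in matrix form,
  Gamma_p phi = r_p,   with   (Gamma_p)_{ij} = gamma(|i - j|),
                       (r_p)_i = gamma(i),   i,j = 1..p.
Substitute the sample gammas (Toeplitz matrix and right-hand side of size 2):
  Gamma_p = [[10.964, -8.2899], [-8.2899, 10.964]]
  r_p     = [-8.2899, 8.0759]
Written out:
  10.964 phi_1 - 8.2899 phi_2 = -8.2899
  -8.2899 phi_1 + 10.964 phi_2 = 8.0759
Solve by Cramer's rule:
  det = gamma(0)^2 - gamma(1)^2 = (10.964)^2 - (-8.2899)^2 = 120.209296 - 68.72244201 = 51.48685399
  phi_hat_1 = [gamma(1) gamma(0) - gamma(1) gamma(2)] / det = [(-8.2899)(10.964) - (-8.2899)(8.0759)] / 51.48685399 = -23.94206019 / 51.48685399 = -0.465
  phi_hat_2 = [gamma(0) gamma(2) - gamma(1)^2] / det = [(10.964)(8.0759) - (-8.2899)^2] / 51.48685399 = 19.82172559 / 51.48685399 = 0.385
So phi_hat = [-0.4650, 0.3850].
Therefore phi_hat_1 = -0.4650.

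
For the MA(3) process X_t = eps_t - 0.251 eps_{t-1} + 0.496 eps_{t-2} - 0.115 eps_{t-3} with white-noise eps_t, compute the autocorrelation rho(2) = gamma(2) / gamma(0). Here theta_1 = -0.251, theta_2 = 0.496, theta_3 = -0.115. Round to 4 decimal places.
\rho(2) = 0.3970

For an MA(q) process with theta_0 = 1, the autocovariance is
  gamma(k) = sigma^2 * sum_{i=0..q-k} theta_i * theta_{i+k},
and rho(k) = gamma(k) / gamma(0). Sigma^2 cancels.
  numerator   = (1)*(0.496) + (-0.251)*(-0.115) = 0.524865.
  denominator = (1)^2 + (-0.251)^2 + (0.496)^2 + (-0.115)^2 = 1.322242.
  rho(2) = 0.524865 / 1.322242 = 0.3970.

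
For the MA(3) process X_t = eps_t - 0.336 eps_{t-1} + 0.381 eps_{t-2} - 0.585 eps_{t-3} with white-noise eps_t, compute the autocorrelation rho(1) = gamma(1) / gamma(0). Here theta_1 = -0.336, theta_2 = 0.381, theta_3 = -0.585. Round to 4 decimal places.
\rho(1) = -0.4292

For an MA(q) process with theta_0 = 1, the autocovariance is
  gamma(k) = sigma^2 * sum_{i=0..q-k} theta_i * theta_{i+k},
and rho(k) = gamma(k) / gamma(0). Sigma^2 cancels.
  numerator   = (1)*(-0.336) + (-0.336)*(0.381) + (0.381)*(-0.585) = -0.686901.
  denominator = (1)^2 + (-0.336)^2 + (0.381)^2 + (-0.585)^2 = 1.600282.
  rho(1) = -0.686901 / 1.600282 = -0.4292.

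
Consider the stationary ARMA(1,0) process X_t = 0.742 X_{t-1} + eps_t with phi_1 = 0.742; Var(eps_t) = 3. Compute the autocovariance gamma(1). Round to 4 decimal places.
\gamma(1) = 4.9529

Multiply the model equation by X_{t-k} and take expectations. With theta_0 = psi_0 = 1 and psi_j the MA(infinity) weights, this gives
  gamma(k) - sum_i phi_i gamma(k-i) = c_k,
  c_k = sigma^2 * sum_{j=k..q} theta_j psi_{j-k}   (c_k = 0 for k > q),
using gamma(-m) = gamma(m).
Pure AR (q = 0): c_0 = sigma^2 = 3, c_k = 0 for k >= 1.
Equations for k = 0 and k = 1 (AR order 1):
  gamma(0) = phi_1 gamma(1) + c_0
  gamma(1) = phi_1 gamma(0) + c_1
Substituting the second into the first: gamma(0) (1 - phi_1^2) = c_0 + phi_1 c_1, so
  gamma(0) = c_0 / (1 - phi_1^2) = 3 / (1 - (0.742)^2) = 3 / 0.449436 = 6.675033.
  gamma(1) = phi_1 gamma(0) = (0.742)(6.675033) = 4.952874.
Therefore gamma(1) = 4.9529 (to 4 decimal places).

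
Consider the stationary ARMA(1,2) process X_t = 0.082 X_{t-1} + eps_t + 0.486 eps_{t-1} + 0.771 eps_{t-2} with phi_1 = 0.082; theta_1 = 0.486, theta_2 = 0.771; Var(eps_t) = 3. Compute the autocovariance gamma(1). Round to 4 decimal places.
\gamma(1) = 3.2627

Multiply the model equation by X_{t-k} and take expectations. With theta_0 = psi_0 = 1 and psi_j the MA(infinity) weights, this gives
  gamma(k) - sum_i phi_i gamma(k-i) = c_k,
  c_k = sigma^2 * sum_{j=k..q} theta_j psi_{j-k}   (c_k = 0 for k > q),
using gamma(-m) = gamma(m).
psi-weights needed (psi_j = theta_j + sum_i phi_i psi_{j-i}):
  psi_1 = theta_1 + phi_1 = 0.486 + (0.082) = 0.568
  psi_2 = theta_2 + phi_1 psi_1 = 0.771 + (0.082)(0.568) = 0.817576
Right-hand sides:
  c_0 = sigma^2 (1 + theta_1 psi_1 + theta_2 psi_2) = 3 * (1 + (0.486)(0.568) + (0.771)(0.817576)) = 3 * 1.906399 = 5.719197
  c_1 = sigma^2 (theta_1 + theta_2 psi_1) = 3 * (0.486 + (0.771)(0.568)) = 2.771784
  c_2 = sigma^2 theta_2 = 3 * (0.771) = 2.313
Equations for k = 0 and k = 1 (AR order 1):
  gamma(0) = phi_1 gamma(1) + c_0
  gamma(1) = phi_1 gamma(0) + c_1
Substituting the second into the first: gamma(0) (1 - phi_1^2) = c_0 + phi_1 c_1, so
  gamma(0) = (c_0 + phi_1 c_1) / (1 - phi_1^2) = (5.719197 + (0.082)(2.771784)) / (1 - (0.082)^2) = 5.946484 / 0.993276 = 5.986738.
  gamma(1) = phi_1 gamma(0) + c_1 = (0.082)(5.986738) + (2.771784) = 3.262697.
Therefore gamma(1) = 3.2627 (to 4 decimal places).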